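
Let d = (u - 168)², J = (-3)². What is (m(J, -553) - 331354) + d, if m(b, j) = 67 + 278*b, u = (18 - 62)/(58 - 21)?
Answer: -410919065/1369 ≈ -3.0016e+5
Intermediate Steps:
J = 9
u = -44/37 ≈ -1.1892
d = 39187600/1369 (d = (-44/37 - 168)² = (-6260/37)² = 39187600/1369 ≈ 28625.)
(m(J, -553) - 331354) + d = ((67 + 278*9) - 331354) + 39187600/1369 = ((67 + 2502) - 331354) + 39187600/1369 = (2569 - 331354) + 39187600/1369 = -328785 + 39187600/1369 = -410919065/1369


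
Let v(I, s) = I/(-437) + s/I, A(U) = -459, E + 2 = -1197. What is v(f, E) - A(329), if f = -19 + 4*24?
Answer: 1355909/3059 ≈ 443.25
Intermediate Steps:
E = -1199 (E = -2 - 1197 = -1199)
f = 77 (f = -19 + 96 = 77)
v(I, s) = -I/437 + s/I (v(I, s) = I*(-1/437) + s/I = -I/437 + s/I)
v(f, E) - A(329) = (-1/437*77 - 1199/77) - 1*(-459) = (-77/437 - 1199*1/77) + 459 = (-77/437 - 109/7) + 459 = -48172/3059 + 459 = 1355909/3059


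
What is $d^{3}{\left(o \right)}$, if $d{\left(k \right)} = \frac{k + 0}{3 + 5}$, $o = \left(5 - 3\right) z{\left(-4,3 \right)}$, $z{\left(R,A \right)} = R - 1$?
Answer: $- \frac{125}{64} \approx -1.9531$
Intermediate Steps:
$z{\left(R,A \right)} = -1 + R$
$o = -10$ ($o = \left(5 - 3\right) \left(-1 - 4\right) = 2 \left(-5\right) = -10$)
$d{\left(k \right)} = \frac{k}{8}$
$d^{3}{\left(o \right)} = \left(\frac{1}{8} \left(-10\right)\right)^{3} = \left(- \frac{5}{4}\right)^{3} = - \frac{125}{64}$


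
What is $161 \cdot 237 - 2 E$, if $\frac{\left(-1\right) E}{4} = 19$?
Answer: $38309$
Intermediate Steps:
$E = -76$ ($E = \left(-4\right) 19 = -76$)
$161 \cdot 237 - 2 E = 161 \cdot 237 - -152 = 38157 + 152 = 38309$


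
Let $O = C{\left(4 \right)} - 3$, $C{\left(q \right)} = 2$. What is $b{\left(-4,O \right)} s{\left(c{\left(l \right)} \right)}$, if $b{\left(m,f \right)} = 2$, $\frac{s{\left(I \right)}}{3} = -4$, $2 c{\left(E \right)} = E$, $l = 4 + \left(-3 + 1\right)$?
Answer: $-24$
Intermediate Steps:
$O = -1$ ($O = 2 - 3 = -1$)
$l = 2$ ($l = 4 - 2 = 2$)
$c{\left(E \right)} = \frac{E}{2}$
$s{\left(I \right)} = -12$ ($s{\left(I \right)} = 3 \left(-4\right) = -12$)
$b{\left(-4,O \right)} s{\left(c{\left(l \right)} \right)} = 2 \left(-12\right) = -24$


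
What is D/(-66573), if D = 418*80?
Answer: -33440/66573 ≈ -0.50231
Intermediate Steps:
D = 33440
D/(-66573) = 33440/(-66573) = 33440*(-1/66573) = -33440/66573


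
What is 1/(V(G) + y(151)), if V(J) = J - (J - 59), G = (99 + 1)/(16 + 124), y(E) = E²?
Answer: 1/22860 ≈ 4.3745e-5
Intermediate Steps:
G = 5/7 (G = 100/140 = 100*(1/140) = 5/7 ≈ 0.71429)
V(J) = 59 (V(J) = J - (-59 + J) = J + (59 - J) = 59)
1/(V(G) + y(151)) = 1/(59 + 151²) = 1/(59 + 22801) = 1/22860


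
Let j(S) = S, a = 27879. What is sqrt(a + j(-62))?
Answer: sqrt(27817) ≈ 166.78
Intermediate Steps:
sqrt(a + j(-62)) = sqrt(27879 - 62) = sqrt(27817)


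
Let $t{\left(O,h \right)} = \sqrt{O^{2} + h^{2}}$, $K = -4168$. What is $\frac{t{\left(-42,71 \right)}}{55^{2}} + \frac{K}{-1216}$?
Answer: $\frac{521}{152} + \frac{\sqrt{6805}}{3025} \approx 3.4549$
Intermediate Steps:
$\frac{t{\left(-42,71 \right)}}{55^{2}} + \frac{K}{-1216} = \frac{\sqrt{\left(-42\right)^{2} + 71^{2}}}{55^{2}} - \frac{4168}{-1216} = \frac{\sqrt{1764 + 5041}}{3025} - - \frac{521}{152} = \sqrt{6805} \cdot \frac{1}{3025} + \frac{521}{152} = \frac{\sqrt{6805}}{3025} + \frac{521}{152} = \frac{521}{152} + \frac{\sqrt{6805}}{3025}$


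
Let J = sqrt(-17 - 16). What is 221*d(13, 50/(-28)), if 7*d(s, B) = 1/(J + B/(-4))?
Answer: 44200/104113 - 99008*I*sqrt(33)/104113 ≈ 0.42454 - 5.4629*I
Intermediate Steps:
J = I*sqrt(33) (J = sqrt(-33) = I*sqrt(33) ≈ 5.7446*I)
d(s, B) = 1/(7*(-B/4 + I*sqrt(33))) (d(s, B) = 1/(7*(I*sqrt(33) + B/(-4))) = 1/(7*(I*sqrt(33) + B*(-1/4))) = 1/(7*(I*sqrt(33) - B/4)) = 1/(7*(-B/4 + I*sqrt(33))))
221*d(13, 50/(-28)) = 221*(-4/(7*(50/(-28)) - 28*I*sqrt(33))) = 221*(-4/(7*(50*(-1/28)) - 28*I*sqrt(33))) = 221*(-4/(7*(-25/14) - 28*I*sqrt(33))) = 221*(-4/(-25/2 - 28*I*sqrt(33))) = -884/(-25/2 - 28*I*sqrt(33))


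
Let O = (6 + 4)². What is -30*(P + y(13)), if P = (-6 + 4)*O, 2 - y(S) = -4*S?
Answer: 4380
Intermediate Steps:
O = 100 (O = 10² = 100)
y(S) = 2 + 4*S (y(S) = 2 - (-4)*S = 2 + 4*S)
P = -200 (P = (-6 + 4)*100 = -2*100 = -200)
-30*(P + y(13)) = -30*(-200 + (2 + 4*13)) = -30*(-200 + (2 + 52)) = -30*(-200 + 54) = -30*(-146) = 4380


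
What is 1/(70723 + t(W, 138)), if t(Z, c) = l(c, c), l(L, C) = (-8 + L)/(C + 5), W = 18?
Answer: 11/777963 ≈ 1.4139e-5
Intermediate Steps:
l(L, C) = (-8 + L)/(5 + C)
t(Z, c) = (-8 + c)/(5 + c)
1/(70723 + t(W, 138)) = 1/(70723 + (-8 + 138)/(5 + 138)) = 1/(70723 + 130/143) = 1/(70723 + (1/143)*130) = 1/(70723 + 10/11) = 1/(777963/11) = 11/777963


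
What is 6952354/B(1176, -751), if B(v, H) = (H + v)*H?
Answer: -408962/18775 ≈ -21.782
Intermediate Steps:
B(v, H) = H*(H + v)
6952354/B(1176, -751) = 6952354/((-751*(-751 + 1176))) = 6952354/((-751*425)) = 6952354/(-319175) = 6952354*(-1/319175) = -408962/18775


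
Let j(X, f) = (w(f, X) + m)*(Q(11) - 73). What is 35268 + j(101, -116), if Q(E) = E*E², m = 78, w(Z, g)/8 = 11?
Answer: 244096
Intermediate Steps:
w(Z, g) = 88 (w(Z, g) = 8*11 = 88)
Q(E) = E³
j(X, f) = 208828 (j(X, f) = (88 + 78)*(11³ - 73) = 166*(1331 - 73) = 166*1258 = 208828)
35268 + j(101, -116) = 35268 + 208828 = 244096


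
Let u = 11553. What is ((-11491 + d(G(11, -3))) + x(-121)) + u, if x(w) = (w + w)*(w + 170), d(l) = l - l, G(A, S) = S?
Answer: -11796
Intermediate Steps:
d(l) = 0
x(w) = 2*w*(170 + w) (x(w) = (2*w)*(170 + w) = 2*w*(170 + w))
((-11491 + d(G(11, -3))) + x(-121)) + u = ((-11491 + 0) + 2*(-121)*(170 - 121)) + 11553 = (-11491 + 2*(-121)*49) + 11553 = (-11491 - 11858) + 11553 = -23349 + 11553 = -11796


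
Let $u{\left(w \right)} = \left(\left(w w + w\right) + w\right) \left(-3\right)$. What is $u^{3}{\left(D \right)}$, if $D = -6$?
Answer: $-373248$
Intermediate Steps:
$u{\left(w \right)} = - 6 w - 3 w^{2}$ ($u{\left(w \right)} = \left(\left(w^{2} + w\right) + w\right) \left(-3\right) = \left(\left(w + w^{2}\right) + w\right) \left(-3\right) = \left(w^{2} + 2 w\right) \left(-3\right) = - 6 w - 3 w^{2}$)
$u^{3}{\left(D \right)} = \left(\left(-3\right) \left(-6\right) \left(2 - 6\right)\right)^{3} = \left(\left(-3\right) \left(-6\right) \left(-4\right)\right)^{3} = \left(-72\right)^{3} = -373248$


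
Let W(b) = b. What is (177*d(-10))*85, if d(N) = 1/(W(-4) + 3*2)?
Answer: 15045/2 ≈ 7522.5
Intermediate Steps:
d(N) = 1/2 (d(N) = 1/(-4 + 3*2) = 1/(-4 + 6) = 1/2)
(177*d(-10))*85 = (177*(1/2))*85 = (177/2)*85 = 15045/2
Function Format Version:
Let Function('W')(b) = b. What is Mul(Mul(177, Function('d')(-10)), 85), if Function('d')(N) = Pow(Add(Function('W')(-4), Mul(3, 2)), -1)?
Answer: Rational(15045, 2) ≈ 7522.5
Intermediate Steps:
Function('d')(N) = Rational(1, 2) (Function('d')(N) = Pow(Add(-4, Mul(3, 2)), -1) = Pow(Add(-4, 6), -1) = Pow(2, -1) = Rational(1, 2))
Mul(Mul(177, Function('d')(-10)), 85) = Mul(Mul(177, Rational(1, 2)), 85) = Mul(Rational(177, 2), 85) = Rational(15045, 2)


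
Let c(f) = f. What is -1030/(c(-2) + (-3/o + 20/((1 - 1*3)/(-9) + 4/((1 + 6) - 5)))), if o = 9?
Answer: -309/2 ≈ -154.50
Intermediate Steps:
-1030/(c(-2) + (-3/o + 20/((1 - 1*3)/(-9) + 4/((1 + 6) - 5)))) = -1030/(-2 + (-3/9 + 20/((1 - 1*3)/(-9) + 4/((1 + 6) - 5)))) = -1030/(-2 + (-3*⅑ + 20/((1 - 3)*(-⅑) + 4/(7 - 5)))) = -1030/(-2 + (-⅓ + 20/(-2*(-⅑) + 4/2))) = -1030/(-2 + (-⅓ + 20/(2/9 + 4*(½)))) = -1030/(-2 + (-⅓ + 20/(2/9 + 2))) = -1030/(-2 + (-⅓ + 20/(20/9))) = -1030/(-2 + (-⅓ + 20*(9/20))) = -1030/(-2 + (-⅓ + 9)) = -1030/(-2 + 26/3) = -1030/(20/3) = (3/20)*(-1030) = -309/2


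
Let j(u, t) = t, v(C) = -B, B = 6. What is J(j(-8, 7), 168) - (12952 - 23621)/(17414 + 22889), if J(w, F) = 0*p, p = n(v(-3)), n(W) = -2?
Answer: 10669/40303 ≈ 0.26472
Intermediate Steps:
v(C) = -6 (v(C) = -1*6 = -6)
p = -2
J(w, F) = 0 (J(w, F) = 0*(-2) = 0)
J(j(-8, 7), 168) - (12952 - 23621)/(17414 + 22889) = 0 - (12952 - 23621)/(17414 + 22889) = 0 - (-10669)/40303 = 0 - 1*(-10669/40303) = 0 + 10669/40303 = 10669/40303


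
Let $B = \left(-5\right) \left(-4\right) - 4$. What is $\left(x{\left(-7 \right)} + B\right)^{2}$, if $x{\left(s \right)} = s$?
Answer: $81$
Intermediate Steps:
$B = 16$ ($B = 20 - 4 = 16$)
$\left(x{\left(-7 \right)} + B\right)^{2} = \left(-7 + 16\right)^{2} = 9^{2} = 81$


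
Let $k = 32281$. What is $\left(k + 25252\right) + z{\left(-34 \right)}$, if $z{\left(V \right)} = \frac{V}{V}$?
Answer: $57534$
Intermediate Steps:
$z{\left(V \right)} = 1$
$\left(k + 25252\right) + z{\left(-34 \right)} = \left(32281 + 25252\right) + 1 = 57533 + 1 = 57534$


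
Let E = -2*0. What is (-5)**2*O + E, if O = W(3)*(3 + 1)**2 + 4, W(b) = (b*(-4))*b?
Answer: -14300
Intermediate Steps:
E = 0
W(b) = -4*b**2 (W(b) = (-4*b)*b = -4*b**2)
O = -572 (O = (-4*3**2)*(3 + 1)**2 + 4 = -4*9*4**2 + 4 = -36*16 + 4 = -576 + 4 = -572)
(-5)**2*O + E = (-5)**2*(-572) + 0 = 25*(-572) + 0 = -14300 + 0 = -14300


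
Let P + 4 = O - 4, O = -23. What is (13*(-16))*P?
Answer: 6448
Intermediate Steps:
P = -31 (P = -4 + (-23 - 4) = -4 - 27 = -31)
(13*(-16))*P = (13*(-16))*(-31) = -208*(-31) = 6448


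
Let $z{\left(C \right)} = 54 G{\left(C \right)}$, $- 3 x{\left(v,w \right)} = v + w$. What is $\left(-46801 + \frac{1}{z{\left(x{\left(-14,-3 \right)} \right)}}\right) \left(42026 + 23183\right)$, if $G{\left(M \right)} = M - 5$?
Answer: $- \frac{109866405515}{36} \approx -3.0518 \cdot 10^{9}$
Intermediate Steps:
$x{\left(v,w \right)} = - \frac{v}{3} - \frac{w}{3}$ ($x{\left(v,w \right)} = - \frac{v + w}{3} = - \frac{v}{3} - \frac{w}{3}$)
$G{\left(M \right)} = -5 + M$
$z{\left(C \right)} = -270 + 54 C$ ($z{\left(C \right)} = 54 \left(-5 + C\right) = -270 + 54 C$)
$\left(-46801 + \frac{1}{z{\left(x{\left(-14,-3 \right)} \right)}}\right) \left(42026 + 23183\right) = \left(-46801 + \frac{1}{-270 + 54 \left(\left(- \frac{1}{3}\right) \left(-14\right) - -1\right)}\right) \left(42026 + 23183\right) = \left(-46801 + \frac{1}{-270 + 54 \left(\frac{14}{3} + 1\right)}\right) 65209 = \left(-46801 + \frac{1}{-270 + 54 \cdot \frac{17}{3}}\right) 65209 = \left(-46801 + \frac{1}{-270 + 306}\right) 65209 = \left(-46801 + \frac{1}{36}\right) 65209 = \left(- \frac{1684835}{36}\right) 65209 = - \frac{109866405515}{36}$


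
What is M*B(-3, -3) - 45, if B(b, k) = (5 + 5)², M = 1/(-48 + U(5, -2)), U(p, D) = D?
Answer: -47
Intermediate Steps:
M = -1/50 (M = 1/(-48 - 2) = 1/(-50) = -1/50 ≈ -0.020000)
B(b, k) = 100 (B(b, k) = 10² = 100)
M*B(-3, -3) - 45 = -1/50*100 - 45 = -2 - 45 = -47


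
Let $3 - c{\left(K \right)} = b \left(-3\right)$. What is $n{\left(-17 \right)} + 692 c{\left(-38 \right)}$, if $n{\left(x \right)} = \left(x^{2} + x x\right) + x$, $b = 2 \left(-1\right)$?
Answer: $-1515$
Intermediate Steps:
$b = -2$
$c{\left(K \right)} = -3$ ($c{\left(K \right)} = 3 - \left(-2\right) \left(-3\right) = 3 - 6 = -3$)
$n{\left(x \right)} = x + 2 x^{2}$ ($n{\left(x \right)} = \left(x^{2} + x^{2}\right) + x = 2 x^{2} + x = x + 2 x^{2}$)
$n{\left(-17 \right)} + 692 c{\left(-38 \right)} = - 17 \left(1 + 2 \left(-17\right)\right) + 692 \left(-3\right) = - 17 \left(1 - 34\right) - 2076 = \left(-17\right) \left(-33\right) - 2076 = 561 - 2076 = -1515$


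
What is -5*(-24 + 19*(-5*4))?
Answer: 2020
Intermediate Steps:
-5*(-24 + 19*(-5*4)) = -5*(-24 + 19*(-20)) = -5*(-24 - 380) = -5*(-404) = 2020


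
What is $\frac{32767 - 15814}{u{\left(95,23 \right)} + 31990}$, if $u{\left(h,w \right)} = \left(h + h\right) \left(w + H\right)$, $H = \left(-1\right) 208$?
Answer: $- \frac{16953}{3160} \approx -5.3649$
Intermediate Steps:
$H = -208$
$u{\left(h,w \right)} = 2 h \left(-208 + w\right)$ ($u{\left(h,w \right)} = \left(h + h\right) \left(w - 208\right) = 2 h \left(-208 + w\right)$)
$\frac{32767 - 15814}{u{\left(95,23 \right)} + 31990} = \frac{32767 - 15814}{2 \cdot 95 \left(-208 + 23\right) + 31990} = \frac{16953}{2 \cdot 95 \left(-185\right) + 31990} = \frac{16953}{-35150 + 31990} = \frac{16953}{-3160} = 16953 \left(- \frac{1}{3160}\right) = - \frac{16953}{3160}$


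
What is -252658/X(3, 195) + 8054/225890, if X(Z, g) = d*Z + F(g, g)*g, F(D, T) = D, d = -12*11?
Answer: -28384925827/4250007405 ≈ -6.6788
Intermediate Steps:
d = -132
X(Z, g) = g**2 - 132*Z (X(Z, g) = -132*Z + g*g = -132*Z + g**2 = g**2 - 132*Z)
-252658/X(3, 195) + 8054/225890 = -252658/(195**2 - 132*3) + 8054/225890 = -252658/(38025 - 396) + 8054*(1/225890) = -252658/37629 + 4027/112945 = -28384925827/4250007405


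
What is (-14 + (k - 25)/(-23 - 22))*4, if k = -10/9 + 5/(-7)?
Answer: -30400/567 ≈ -53.616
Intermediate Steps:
k = -115/63 (k = -10*1/9 + 5*(-1/7) = -10/9 - 5/7 = -115/63 ≈ -1.8254)
(-14 + (k - 25)/(-23 - 22))*4 = (-14 + (-115/63 - 25)/(-23 - 22))*4 = (-14 - 1690/63/(-45))*4 = (-14 - 1690/63*(-1/45))*4 = (-14 + 338/567)*4 = -7600/567*4 = -30400/567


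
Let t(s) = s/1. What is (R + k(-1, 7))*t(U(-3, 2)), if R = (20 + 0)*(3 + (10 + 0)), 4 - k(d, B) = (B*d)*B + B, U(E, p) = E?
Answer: -918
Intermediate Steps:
t(s) = s (t(s) = s*1 = s)
k(d, B) = 4 - B - d*B² (k(d, B) = 4 - ((B*d)*B + B) = 4 - (d*B² + B) = 4 - (B + d*B²) = 4 + (-B - d*B²) = 4 - B - d*B²)
R = 260 (R = 20*(3 + 10) = 20*13 = 260)
(R + k(-1, 7))*t(U(-3, 2)) = (260 + (4 - 1*7 - 1*(-1)*7²))*(-3) = (260 + (4 - 7 - 1*(-1)*49))*(-3) = (260 + (4 - 7 + 49))*(-3) = (260 + 46)*(-3) = 306*(-3) = -918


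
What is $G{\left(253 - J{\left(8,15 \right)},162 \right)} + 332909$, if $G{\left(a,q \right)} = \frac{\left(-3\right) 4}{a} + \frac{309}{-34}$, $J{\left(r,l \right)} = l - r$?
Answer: $\frac{464062409}{1394} \approx 3.329 \cdot 10^{5}$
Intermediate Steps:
$G{\left(a,q \right)} = - \frac{309}{34} - \frac{12}{a}$ ($G{\left(a,q \right)} = - \frac{12}{a} + 309 \left(- \frac{1}{34}\right) = - \frac{12}{a} - \frac{309}{34} = - \frac{309}{34} - \frac{12}{a}$)
$G{\left(253 - J{\left(8,15 \right)},162 \right)} + 332909 = \left(- \frac{309}{34} - \frac{12}{253 - \left(15 - 8\right)}\right) + 332909 = \left(- \frac{309}{34} - \frac{12}{253 - 7}\right) + 332909 = \left(- \frac{309}{34} - \frac{12}{246}\right) + 332909 = \left(- \frac{309}{34} - \frac{2}{41}\right) + 332909 = - \frac{12737}{1394} + 332909 = \frac{464062409}{1394}$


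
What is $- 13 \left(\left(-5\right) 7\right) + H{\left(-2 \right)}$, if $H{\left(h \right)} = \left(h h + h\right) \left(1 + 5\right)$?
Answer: $467$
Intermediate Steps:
$H{\left(h \right)} = 6 h + 6 h^{2}$ ($H{\left(h \right)} = \left(h^{2} + h\right) 6 = \left(h + h^{2}\right) 6 = 6 h + 6 h^{2}$)
$- 13 \left(\left(-5\right) 7\right) + H{\left(-2 \right)} = - 13 \left(\left(-5\right) 7\right) + 6 \left(-2\right) \left(1 - 2\right) = \left(-13\right) \left(-35\right) + 6 \left(-2\right) \left(-1\right) = 455 + 12 = 467$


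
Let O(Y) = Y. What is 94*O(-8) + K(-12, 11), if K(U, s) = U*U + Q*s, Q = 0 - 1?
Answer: -619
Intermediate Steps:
Q = -1
K(U, s) = U² - s (K(U, s) = U*U - s = U² - s)
94*O(-8) + K(-12, 11) = 94*(-8) + ((-12)² - 1*11) = -752 + (144 - 11) = -752 + 133 = -619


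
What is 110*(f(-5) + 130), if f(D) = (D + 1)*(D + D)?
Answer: 18700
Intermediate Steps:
f(D) = 2*D*(1 + D) (f(D) = (1 + D)*(2*D) = 2*D*(1 + D))
110*(f(-5) + 130) = 110*(2*(-5)*(1 - 5) + 130) = 110*(2*(-5)*(-4) + 130) = 110*(40 + 130) = 110*170 = 18700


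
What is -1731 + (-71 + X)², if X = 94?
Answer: -1202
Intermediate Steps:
-1731 + (-71 + X)² = -1731 + (-71 + 94)² = -1731 + 23² = -1731 + 529 = -1202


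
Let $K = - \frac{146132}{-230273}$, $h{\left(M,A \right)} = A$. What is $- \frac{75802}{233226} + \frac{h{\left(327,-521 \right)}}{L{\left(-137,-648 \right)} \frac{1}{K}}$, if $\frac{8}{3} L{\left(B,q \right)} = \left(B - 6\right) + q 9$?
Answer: $- \frac{28471794634379}{160445631460275} \approx -0.17745$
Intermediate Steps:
$K = \frac{146132}{230273}$ ($K = \left(-146132\right) \left(- \frac{1}{230273}\right) = \frac{146132}{230273} \approx 0.6346$)
$L{\left(B,q \right)} = - \frac{9}{4} + \frac{3 B}{8} + \frac{27 q}{8}$ ($L{\left(B,q \right)} = \frac{3 \left(\left(B - 6\right) + q 9\right)}{8} = \frac{3 \left(\left(B - 6\right) + 9 q\right)}{8} = \frac{3 \left(\left(-6 + B\right) + 9 q\right)}{8} = \frac{3 \left(-6 + B + 9 q\right)}{8} = - \frac{9}{4} + \frac{3 B}{8} + \frac{27 q}{8}$)
$- \frac{75802}{233226} + \frac{h{\left(327,-521 \right)}}{L{\left(-137,-648 \right)} \frac{1}{K}} = - \frac{75802}{233226} - \frac{521}{\left(- \frac{9}{4} + \frac{3}{8} \left(-137\right) + \frac{27}{8} \left(-648\right)\right) \frac{1}{\frac{146132}{230273}}} = \left(-75802\right) \frac{1}{233226} - \frac{521}{\left(- \frac{9}{4} - \frac{411}{8} - 2187\right) \frac{230273}{146132}} = - \frac{37901}{116613} - \frac{521}{\left(- \frac{17925}{8}\right) \frac{230273}{146132}} = - \frac{37901}{116613} - \frac{521}{- \frac{4127643525}{1169056}} = - \frac{37901}{116613} - - \frac{609078176}{4127643525} = - \frac{37901}{116613} + \frac{609078176}{4127643525} = - \frac{28471794634379}{160445631460275}$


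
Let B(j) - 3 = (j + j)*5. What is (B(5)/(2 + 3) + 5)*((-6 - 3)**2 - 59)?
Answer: 1716/5 ≈ 343.20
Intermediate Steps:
B(j) = 3 + 10*j (B(j) = 3 + (j + j)*5 = 3 + (2*j)*5 = 3 + 10*j)
(B(5)/(2 + 3) + 5)*((-6 - 3)**2 - 59) = ((3 + 10*5)/(2 + 3) + 5)*((-6 - 3)**2 - 59) = ((3 + 50)/5 + 5)*((-9)**2 - 59) = (53*(1/5) + 5)*(81 - 59) = (53/5 + 5)*22 = (78/5)*22 = 1716/5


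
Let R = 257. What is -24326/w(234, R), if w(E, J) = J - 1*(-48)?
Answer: -24326/305 ≈ -79.757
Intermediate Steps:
w(E, J) = 48 + J (w(E, J) = J + 48 = 48 + J)
-24326/w(234, R) = -24326/(48 + 257) = -24326/305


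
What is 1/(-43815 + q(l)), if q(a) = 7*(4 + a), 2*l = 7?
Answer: -2/87525 ≈ -2.2851e-5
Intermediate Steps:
l = 7/2 (l = (½)*7 = 7/2 ≈ 3.5000)
q(a) = 28 + 7*a
1/(-43815 + q(l)) = 1/(-43815 + (28 + 7*(7/2))) = 1/(-43815 + (28 + 49/2)) = 1/(-43815 + 105/2) = 1/(-87525/2) = -2/87525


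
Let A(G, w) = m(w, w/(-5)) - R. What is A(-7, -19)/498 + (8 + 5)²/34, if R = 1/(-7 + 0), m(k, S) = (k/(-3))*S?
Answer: 4461719/888930 ≈ 5.0192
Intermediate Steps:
m(k, S) = -S*k/3 (m(k, S) = (k*(-⅓))*S = (-k/3)*S = -S*k/3)
R = -⅐ (R = 1/(-7) = -⅐ ≈ -0.14286)
A(G, w) = ⅐ + w²/15 (A(G, w) = -w/(-5)*w/3 - 1*(-⅐) = -w*(-⅕)*w/3 + ⅐ = -(-w/5)*w/3 + ⅐ = w²/15 + ⅐ = ⅐ + w²/15)
A(-7, -19)/498 + (8 + 5)²/34 = (⅐ + (1/15)*(-19)²)/498 + (8 + 5)²/34 = (⅐ + (1/15)*361)*(1/498) + 13²*(1/34) = (⅐ + 361/15)*(1/498) + 169*(1/34) = (2542/105)*(1/498) + 169/34 = 1271/26145 + 169/34 = 4461719/888930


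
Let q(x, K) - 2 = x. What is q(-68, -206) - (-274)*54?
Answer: 14730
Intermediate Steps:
q(x, K) = 2 + x
q(-68, -206) - (-274)*54 = (2 - 68) - (-274)*54 = -66 - 1*(-14796) = -66 + 14796 = 14730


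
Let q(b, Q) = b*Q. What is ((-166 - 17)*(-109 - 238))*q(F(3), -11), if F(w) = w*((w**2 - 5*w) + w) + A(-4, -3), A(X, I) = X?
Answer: 9080643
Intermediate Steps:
F(w) = -4 + w*(w**2 - 4*w) (F(w) = w*((w**2 - 5*w) + w) - 4 = w*(w**2 - 4*w) - 4 = -4 + w*(w**2 - 4*w))
q(b, Q) = Q*b
((-166 - 17)*(-109 - 238))*q(F(3), -11) = ((-166 - 17)*(-109 - 238))*(-11*(-4 + 3**3 - 4*3**2)) = (-183*(-347))*(-11*(-4 + 27 - 4*9)) = 63501*(-11*(-4 + 27 - 36)) = 63501*(-11*(-13)) = 63501*143 = 9080643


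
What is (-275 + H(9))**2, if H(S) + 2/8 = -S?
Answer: 1292769/16 ≈ 80798.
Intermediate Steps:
H(S) = -1/4 - S
(-275 + H(9))**2 = (-275 + (-1/4 - 1*9))**2 = (-275 + (-1/4 - 9))**2 = (-275 - 37/4)**2 = (-1137/4)**2 = 1292769/16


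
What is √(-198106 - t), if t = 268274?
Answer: 6*I*√12955 ≈ 682.92*I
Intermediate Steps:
√(-198106 - t) = √(-198106 - 1*268274) = √(-198106 - 268274) = √(-466380) = 6*I*√12955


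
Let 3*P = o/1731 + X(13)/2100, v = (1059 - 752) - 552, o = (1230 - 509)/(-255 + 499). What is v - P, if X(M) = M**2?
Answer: -13583160992/55435275 ≈ -245.03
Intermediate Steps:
o = 721/244 ≈ 2.9549
v = -245 (v = 307 - 552 = -245)
P = 1518617/55435275 (P = ((721/244)/1731 + 13**2/2100)/3 = ((721/244)*(1/1731) + 169*(1/2100))/3 = (721/422364 + 169/2100)/3 = (1/3)*(1518617/18478425) = 1518617/55435275 ≈ 0.027394)
v - P = -245 - 1*1518617/55435275 = -245 - 1518617/55435275 = -13583160992/55435275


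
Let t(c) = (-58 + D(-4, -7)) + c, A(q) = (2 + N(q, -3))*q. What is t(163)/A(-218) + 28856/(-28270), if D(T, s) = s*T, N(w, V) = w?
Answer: -677505709/665588880 ≈ -1.0179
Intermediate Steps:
D(T, s) = T*s
A(q) = q*(2 + q) (A(q) = (2 + q)*q = q*(2 + q))
t(c) = -30 + c (t(c) = (-58 - 4*(-7)) + c = (-58 + 28) + c = -30 + c)
t(163)/A(-218) + 28856/(-28270) = (-30 + 163)/((-218*(2 - 218))) + 28856/(-28270) = 133/((-218*(-216))) + 28856*(-1/28270) = 133/47088 - 14428/14135 = -677505709/665588880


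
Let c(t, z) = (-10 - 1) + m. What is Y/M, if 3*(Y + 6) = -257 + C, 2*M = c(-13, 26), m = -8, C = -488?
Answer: 1526/57 ≈ 26.772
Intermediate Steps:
c(t, z) = -19 (c(t, z) = (-10 - 1) - 8 = -11 - 8 = -19)
M = -19/2 (M = (½)*(-19) = -19/2 ≈ -9.5000)
Y = -763/3 (Y = -6 + (-257 - 488)/3 = -6 + (⅓)*(-745) = -6 - 745/3 = -763/3 ≈ -254.33)
Y/M = -763/(3*(-19/2)) = -763/3*(-2/19) = 1526/57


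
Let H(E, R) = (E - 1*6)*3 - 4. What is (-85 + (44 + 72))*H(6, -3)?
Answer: -124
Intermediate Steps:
H(E, R) = -22 + 3*E (H(E, R) = (E - 6)*3 - 4 = (-6 + E)*3 - 4 = (-18 + 3*E) - 4 = -22 + 3*E)
(-85 + (44 + 72))*H(6, -3) = (-85 + (44 + 72))*(-22 + 3*6) = (-85 + 116)*(-22 + 18) = 31*(-4) = -124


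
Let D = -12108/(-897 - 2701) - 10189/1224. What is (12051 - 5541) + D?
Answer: 14323943845/2201976 ≈ 6505.0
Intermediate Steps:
D = -10919915/2201976 (D = -12108/(-3598) - 10189*1/1224 = -12108*(-1/3598) - 10189/1224 = 6054/1799 - 10189/1224 = -10919915/2201976 ≈ -4.9591)
(12051 - 5541) + D = (12051 - 5541) - 10919915/2201976 = 6510 - 10919915/2201976 = 14323943845/2201976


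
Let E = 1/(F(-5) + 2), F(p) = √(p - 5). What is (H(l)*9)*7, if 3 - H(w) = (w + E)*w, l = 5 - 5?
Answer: 189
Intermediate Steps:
l = 0
F(p) = √(-5 + p)
E = 1/(2 + I*√10) (E = 1/(√(-5 - 5) + 2) = 1/(√(-10) + 2) = 1/(I*√10 + 2) = 1/(2 + I*√10) ≈ 0.14286 - 0.22588*I)
H(w) = 3 - w*(⅐ + w - I*√10/14) (H(w) = 3 - (w + (⅐ - I*√10/14))*w = 3 - (⅐ + w - I*√10/14)*w = 3 - w*(⅐ + w - I*√10/14))
(H(l)*9)*7 = ((3 - 1*0² - ⅐*0 + (1/14)*I*0*√10)*9)*7 = ((3 - 1*0 + 0 + 0)*9)*7 = ((3 + 0 + 0 + 0)*9)*7 = (3*9)*7 = 27*7 = 189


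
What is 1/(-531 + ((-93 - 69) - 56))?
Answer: -1/749 ≈ -0.0013351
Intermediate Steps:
1/(-531 + ((-93 - 69) - 56)) = 1/(-531 + (-162 - 56)) = 1/(-531 - 218) = 1/(-749) = -1/749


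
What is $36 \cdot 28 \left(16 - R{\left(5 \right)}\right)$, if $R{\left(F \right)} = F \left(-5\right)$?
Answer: $41328$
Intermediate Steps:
$R{\left(F \right)} = - 5 F$
$36 \cdot 28 \left(16 - R{\left(5 \right)}\right) = 36 \cdot 28 \left(16 - \left(-5\right) 5\right) = 1008 \left(16 - -25\right) = 1008 \left(16 + 25\right) = 1008 \cdot 41 = 41328$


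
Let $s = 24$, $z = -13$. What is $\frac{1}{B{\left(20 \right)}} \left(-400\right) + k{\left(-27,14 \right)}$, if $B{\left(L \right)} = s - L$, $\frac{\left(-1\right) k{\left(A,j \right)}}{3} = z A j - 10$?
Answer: $-14812$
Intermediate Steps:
$k{\left(A,j \right)} = 30 + 39 A j$ ($k{\left(A,j \right)} = - 3 \left(- 13 A j - 10\right) = - 3 \left(-10 - 13 A j\right) = 30 + 39 A j$)
$B{\left(L \right)} = 24 - L$
$\frac{1}{B{\left(20 \right)}} \left(-400\right) + k{\left(-27,14 \right)} = \frac{1}{24 - 20} \left(-400\right) + \left(30 + 39 \left(-27\right) 14\right) = \frac{1}{24 - 20} \left(-400\right) + \left(30 - 14742\right) = \frac{1}{4} \left(-400\right) - 14712 = -100 - 14712 = -14812$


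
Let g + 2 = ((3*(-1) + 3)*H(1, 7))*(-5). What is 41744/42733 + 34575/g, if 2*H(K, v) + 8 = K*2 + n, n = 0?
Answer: -1477409987/85466 ≈ -17287.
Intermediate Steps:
H(K, v) = -4 + K (H(K, v) = -4 + (K*2 + 0)/2 = -4 + (2*K + 0)/2 = -4 + (2*K)/2 = -4 + K)
g = -2 (g = -2 + ((3*(-1) + 3)*(-4 + 1))*(-5) = -2 + ((-3 + 3)*(-3))*(-5) = -2 + (0*(-3))*(-5) = -2 + 0*(-5) = -2 + 0 = -2)
41744/42733 + 34575/g = 41744/42733 + 34575/(-2) = 41744*(1/42733) + 34575*(-½) = 41744/42733 - 34575/2 = -1477409987/85466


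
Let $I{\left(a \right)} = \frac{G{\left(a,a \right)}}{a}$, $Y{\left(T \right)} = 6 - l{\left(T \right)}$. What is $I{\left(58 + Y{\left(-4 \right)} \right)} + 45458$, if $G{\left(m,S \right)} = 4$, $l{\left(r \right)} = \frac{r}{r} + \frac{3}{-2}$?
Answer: $\frac{5864090}{129} \approx 45458.0$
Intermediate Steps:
$l{\left(r \right)} = - \frac{1}{2}$ ($l{\left(r \right)} = 1 + 3 \left(- \frac{1}{2}\right) = 1 - \frac{3}{2} = - \frac{1}{2}$)
$Y{\left(T \right)} = \frac{13}{2}$ ($Y{\left(T \right)} = 6 - - \frac{1}{2} = 6 + \frac{1}{2} = \frac{13}{2}$)
$I{\left(a \right)} = \frac{4}{a}$
$I{\left(58 + Y{\left(-4 \right)} \right)} + 45458 = \frac{4}{58 + \frac{13}{2}} + 45458 = \frac{4}{\frac{129}{2}} + 45458 = 4 \cdot \frac{2}{129} + 45458 = \frac{8}{129} + 45458 = \frac{5864090}{129}$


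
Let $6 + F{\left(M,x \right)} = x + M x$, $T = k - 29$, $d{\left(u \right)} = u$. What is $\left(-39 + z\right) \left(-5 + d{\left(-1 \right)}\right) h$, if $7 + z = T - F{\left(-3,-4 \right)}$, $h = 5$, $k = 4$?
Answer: $2190$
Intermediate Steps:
$T = -25$ ($T = 4 - 29 = -25$)
$F{\left(M,x \right)} = -6 + x + M x$ ($F{\left(M,x \right)} = -6 + \left(x + M x\right) = -6 + x + M x$)
$z = -34$ ($z = -7 - \left(15 + 12\right) = -7 - 27 = -34$)
$\left(-39 + z\right) \left(-5 + d{\left(-1 \right)}\right) h = \left(-39 - 34\right) \left(-5 - 1\right) 5 = - 73 \left(\left(-6\right) 5\right) = \left(-73\right) \left(-30\right) = 2190$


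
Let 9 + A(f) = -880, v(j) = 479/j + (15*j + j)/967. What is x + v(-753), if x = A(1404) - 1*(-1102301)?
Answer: 801984713875/728151 ≈ 1.1014e+6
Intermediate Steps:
v(j) = 479/j + 16*j/967 (v(j) = 479/j + (16*j)*(1/967) = 479/j + 16*j/967)
A(f) = -889 (A(f) = -9 - 880 = -889)
x = 1101412 (x = -889 - 1*(-1102301) = -889 + 1102301 = 1101412)
x + v(-753) = 1101412 + (479/(-753) + (16/967)*(-753)) = 1101412 + (479*(-1/753) - 12048/967) = 1101412 + (-479/753 - 12048/967) = 1101412 - 9535337/728151 = 801984713875/728151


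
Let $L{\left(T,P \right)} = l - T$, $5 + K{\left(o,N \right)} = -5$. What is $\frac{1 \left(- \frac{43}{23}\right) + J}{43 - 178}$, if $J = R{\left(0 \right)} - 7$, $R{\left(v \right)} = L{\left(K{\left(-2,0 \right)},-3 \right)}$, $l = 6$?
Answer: $- \frac{164}{3105} \approx -0.052818$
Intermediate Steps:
$K{\left(o,N \right)} = -10$ ($K{\left(o,N \right)} = -5 - 5 = -10$)
$L{\left(T,P \right)} = 6 - T$
$R{\left(v \right)} = 16$ ($R{\left(v \right)} = 6 - -10 = 6 + 10 = 16$)
$J = 9$ ($J = 16 - 7 = 9$)
$\frac{1 \left(- \frac{43}{23}\right) + J}{43 - 178} = \frac{1 \left(- \frac{43}{23}\right) + 9}{43 - 178} = \frac{1 \left(\left(-43\right) \frac{1}{23}\right) + 9}{-135} = \left(1 \left(- \frac{43}{23}\right) + 9\right) \left(- \frac{1}{135}\right) = \left(- \frac{43}{23} + 9\right) \left(- \frac{1}{135}\right) = \frac{164}{23} \left(- \frac{1}{135}\right) = - \frac{164}{3105}$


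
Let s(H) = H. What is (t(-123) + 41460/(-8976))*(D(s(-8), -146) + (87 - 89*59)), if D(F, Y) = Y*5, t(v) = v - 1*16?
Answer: 316587369/374 ≈ 8.4649e+5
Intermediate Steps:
t(v) = -16 + v (t(v) = v - 16 = -16 + v)
D(F, Y) = 5*Y
(t(-123) + 41460/(-8976))*(D(s(-8), -146) + (87 - 89*59)) = ((-16 - 123) + 41460/(-8976))*(5*(-146) + (87 - 89*59)) = (-139 + 41460*(-1/8976))*(-730 + (87 - 5251)) = (-139 - 3455/748)*(-730 - 5164) = -107427/748*(-5894) = 316587369/374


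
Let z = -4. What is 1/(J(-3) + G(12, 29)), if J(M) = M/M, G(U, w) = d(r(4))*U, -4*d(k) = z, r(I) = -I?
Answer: 1/13 ≈ 0.076923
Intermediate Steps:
d(k) = 1 (d(k) = -¼*(-4) = 1)
G(U, w) = U (G(U, w) = 1*U = U)
J(M) = 1
1/(J(-3) + G(12, 29)) = 1/(1 + 12) = 1/13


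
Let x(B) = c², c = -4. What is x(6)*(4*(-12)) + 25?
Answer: -743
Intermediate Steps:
x(B) = 16 (x(B) = (-4)² = 16)
x(6)*(4*(-12)) + 25 = 16*(4*(-12)) + 25 = 16*(-48) + 25 = -768 + 25 = -743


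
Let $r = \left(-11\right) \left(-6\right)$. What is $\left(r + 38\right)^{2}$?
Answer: $10816$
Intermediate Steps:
$r = 66$
$\left(r + 38\right)^{2} = \left(66 + 38\right)^{2} = 104^{2} = 10816$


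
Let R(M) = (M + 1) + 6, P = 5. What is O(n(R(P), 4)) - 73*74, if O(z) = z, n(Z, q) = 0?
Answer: -5402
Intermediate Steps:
R(M) = 7 + M (R(M) = (1 + M) + 6 = 7 + M)
O(n(R(P), 4)) - 73*74 = 0 - 73*74 = 0 - 5402 = -5402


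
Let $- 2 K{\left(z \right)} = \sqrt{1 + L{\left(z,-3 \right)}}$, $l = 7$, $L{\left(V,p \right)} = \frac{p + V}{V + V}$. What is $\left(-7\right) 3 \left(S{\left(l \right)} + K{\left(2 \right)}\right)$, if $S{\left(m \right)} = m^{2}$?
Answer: $-1029 + \frac{21 \sqrt{3}}{4} \approx -1019.9$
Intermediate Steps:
$L{\left(V,p \right)} = \frac{V + p}{2 V}$
$K{\left(z \right)} = - \frac{\sqrt{1 + \frac{-3 + z}{2 z}}}{2}$ ($K{\left(z \right)} = - \frac{\sqrt{1 + \frac{z - 3}{2 z}}}{2} = - \frac{\sqrt{1 + \frac{-3 + z}{2 z}}}{2}$)
$\left(-7\right) 3 \left(S{\left(l \right)} + K{\left(2 \right)}\right) = \left(-7\right) 3 \left(7^{2} - \frac{\sqrt{6} \sqrt{\frac{-1 + 2}{2}}}{4}\right) = - 21 \left(49 - \frac{\sqrt{6} \sqrt{\frac{1}{2} \cdot 1}}{4}\right) = - 21 \left(49 - \frac{\sqrt{6}}{4 \sqrt{2}}\right) = - 21 \left(49 - \frac{\sqrt{6} \frac{\sqrt{2}}{2}}{4}\right) = - 21 \left(49 - \frac{\sqrt{3}}{4}\right) = -1029 + \frac{21 \sqrt{3}}{4}$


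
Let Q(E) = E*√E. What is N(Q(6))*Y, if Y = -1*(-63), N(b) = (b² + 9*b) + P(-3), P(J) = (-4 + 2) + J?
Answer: 13293 + 3402*√6 ≈ 21626.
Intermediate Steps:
P(J) = -2 + J
Q(E) = E^(3/2)
N(b) = -5 + b² + 9*b (N(b) = (b² + 9*b) + (-2 - 3) = (b² + 9*b) - 5 = -5 + b² + 9*b)
Y = 63
N(Q(6))*Y = (-5 + (6^(3/2))² + 9*6^(3/2))*63 = (-5 + (6*√6)² + 9*(6*√6))*63 = (-5 + 216 + 54*√6)*63 = (211 + 54*√6)*63 = 13293 + 3402*√6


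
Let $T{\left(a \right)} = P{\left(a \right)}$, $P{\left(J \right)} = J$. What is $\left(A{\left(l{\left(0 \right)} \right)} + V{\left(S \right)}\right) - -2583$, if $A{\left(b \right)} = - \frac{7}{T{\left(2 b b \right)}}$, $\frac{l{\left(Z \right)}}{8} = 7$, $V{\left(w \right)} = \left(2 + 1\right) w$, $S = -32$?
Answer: $\frac{2228351}{896} \approx 2487.0$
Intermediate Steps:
$V{\left(w \right)} = 3 w$
$l{\left(Z \right)} = 56$ ($l{\left(Z \right)} = 8 \cdot 7 = 56$)
$T{\left(a \right)} = a$
$A{\left(b \right)} = - \frac{7}{2 b^{2}}$ ($A{\left(b \right)} = - \frac{7}{2 b b} = - \frac{7}{2 b^{2}}$)
$\left(A{\left(l{\left(0 \right)} \right)} + V{\left(S \right)}\right) - -2583 = \left(- \frac{7}{2 \cdot 3136} + 3 \left(-32\right)\right) - -2583 = \left(\left(- \frac{7}{2}\right) \frac{1}{3136} - 96\right) + 2583 = \left(- \frac{1}{896} - 96\right) + 2583 = - \frac{86017}{896} + 2583 = \frac{2228351}{896}$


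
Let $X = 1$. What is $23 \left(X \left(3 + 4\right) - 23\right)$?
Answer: $-368$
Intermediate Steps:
$23 \left(X \left(3 + 4\right) - 23\right) = 23 \left(1 \left(3 + 4\right) - 23\right) = 23 \left(1 \cdot 7 - 23\right) = 23 \left(7 - 23\right) = 23 \left(-16\right) = -368$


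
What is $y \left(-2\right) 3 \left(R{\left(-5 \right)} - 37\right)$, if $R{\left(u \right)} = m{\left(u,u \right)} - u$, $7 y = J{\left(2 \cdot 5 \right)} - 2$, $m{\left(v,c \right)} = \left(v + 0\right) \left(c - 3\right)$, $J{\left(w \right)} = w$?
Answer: $- \frac{384}{7} \approx -54.857$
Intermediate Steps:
$m{\left(v,c \right)} = v \left(-3 + c\right)$
$y = \frac{8}{7}$ ($y = \frac{2 \cdot 5 - 2}{7} = \frac{10 - 2}{7} = \frac{1}{7} \cdot 8 = \frac{8}{7} \approx 1.1429$)
$R{\left(u \right)} = - u + u \left(-3 + u\right)$ ($R{\left(u \right)} = u \left(-3 + u\right) - u = - u + u \left(-3 + u\right)$)
$y \left(-2\right) 3 \left(R{\left(-5 \right)} - 37\right) = \frac{8}{7} \left(-2\right) 3 \left(- 5 \left(-4 - 5\right) - 37\right) = \left(- \frac{16}{7}\right) 3 \left(\left(-5\right) \left(-9\right) - 37\right) = - \frac{48 \left(45 - 37\right)}{7} = \left(- \frac{48}{7}\right) 8 = - \frac{384}{7}$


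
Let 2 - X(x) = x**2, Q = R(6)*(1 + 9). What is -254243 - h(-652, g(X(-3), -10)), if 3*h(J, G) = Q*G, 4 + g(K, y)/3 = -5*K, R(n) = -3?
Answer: -253313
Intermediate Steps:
Q = -30 (Q = -3*(1 + 9) = -3*10 = -30)
X(x) = 2 - x**2
g(K, y) = -12 - 15*K (g(K, y) = -12 + 3*(-5*K) = -12 - 15*K)
h(J, G) = -10*G (h(J, G) = (-30*G)/3 = -10*G)
-254243 - h(-652, g(X(-3), -10)) = -254243 - (-10)*(-12 - 15*(2 - 1*(-3)**2)) = -254243 - (-10)*(-12 - 15*(2 - 1*9)) = -254243 - (-10)*(-12 - 15*(2 - 9)) = -254243 - (-10)*(-12 - 15*(-7)) = -254243 - (-10)*(-12 + 105) = -254243 - (-10)*93 = -254243 - 1*(-930) = -254243 + 930 = -253313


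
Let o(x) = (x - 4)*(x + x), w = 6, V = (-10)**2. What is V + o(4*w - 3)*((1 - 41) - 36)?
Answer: -54164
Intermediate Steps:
V = 100
o(x) = 2*x*(-4 + x) (o(x) = (-4 + x)*(2*x) = 2*x*(-4 + x))
V + o(4*w - 3)*((1 - 41) - 36) = 100 + (2*(4*6 - 3)*(-4 + (4*6 - 3)))*((1 - 41) - 36) = 100 + (2*(24 - 3)*(-4 + (24 - 3)))*(-40 - 36) = 100 + (2*21*(-4 + 21))*(-76) = 100 + (2*21*17)*(-76) = 100 + 714*(-76) = 100 - 54264 = -54164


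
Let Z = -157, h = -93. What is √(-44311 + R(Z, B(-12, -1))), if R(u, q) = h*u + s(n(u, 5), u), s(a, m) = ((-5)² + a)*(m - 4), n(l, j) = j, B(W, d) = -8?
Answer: 2*I*√8635 ≈ 185.85*I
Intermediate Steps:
s(a, m) = (-4 + m)*(25 + a) (s(a, m) = (25 + a)*(-4 + m) = (-4 + m)*(25 + a))
R(u, q) = -120 - 63*u (R(u, q) = -93*u + (-100 - 4*5 + 25*u + 5*u) = -93*u + (-100 - 20 + 25*u + 5*u) = -93*u + (-120 + 30*u) = -120 - 63*u)
√(-44311 + R(Z, B(-12, -1))) = √(-44311 + (-120 - 63*(-157))) = √(-44311 + (-120 + 9891)) = √(-44311 + 9771) = √(-34540) = 2*I*√8635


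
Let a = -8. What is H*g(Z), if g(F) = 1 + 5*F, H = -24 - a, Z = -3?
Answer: 224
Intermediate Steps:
H = -16 (H = -24 - 1*(-8) = -24 + 8 = -16)
H*g(Z) = -16*(1 + 5*(-3)) = -16*(1 - 15) = -16*(-14) = 224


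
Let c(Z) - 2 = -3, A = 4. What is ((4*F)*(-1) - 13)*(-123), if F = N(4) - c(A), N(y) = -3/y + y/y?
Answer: 2214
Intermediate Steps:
c(Z) = -1 (c(Z) = 2 - 3 = -1)
N(y) = 1 - 3/y (N(y) = -3/y + 1 = 1 - 3/y)
F = 5/4 (F = (-3 + 4)/4 - 1*(-1) = (¼)*1 + 1 = ¼ + 1 = 5/4 ≈ 1.2500)
((4*F)*(-1) - 13)*(-123) = ((4*(5/4))*(-1) - 13)*(-123) = (5*(-1) - 13)*(-123) = (-5 - 13)*(-123) = -18*(-123) = 2214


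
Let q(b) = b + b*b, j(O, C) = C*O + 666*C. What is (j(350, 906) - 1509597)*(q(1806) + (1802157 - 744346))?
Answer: -2545654463553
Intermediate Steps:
j(O, C) = 666*C + C*O
q(b) = b + b**2
(j(350, 906) - 1509597)*(q(1806) + (1802157 - 744346)) = (906*(666 + 350) - 1509597)*(1806*(1 + 1806) + (1802157 - 744346)) = (906*1016 - 1509597)*(1806*1807 + 1057811) = (920496 - 1509597)*(3263442 + 1057811) = -589101*4321253 = -2545654463553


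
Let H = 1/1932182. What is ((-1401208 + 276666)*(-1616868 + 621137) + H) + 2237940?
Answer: 2163548366979745845/1932182 ≈ 1.1197e+12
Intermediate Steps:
H = 1/1932182 ≈ 5.1755e-7
((-1401208 + 276666)*(-1616868 + 621137) + H) + 2237940 = ((-1401208 + 276666)*(-1616868 + 621137) + 1/1932182) + 2237940 = (-1124542*(-995731) + 1/1932182) + 2237940 = (1119741330202 + 1/1932182) + 2237940 = 2163544042872360765/1932182 + 2237940 = 2163548366979745845/1932182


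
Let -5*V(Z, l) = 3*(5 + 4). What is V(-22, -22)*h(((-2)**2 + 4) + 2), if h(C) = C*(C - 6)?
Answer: -216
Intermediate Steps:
V(Z, l) = -27/5 (V(Z, l) = -3*(5 + 4)/5 = -3*9/5 = -1/5*27 = -27/5)
h(C) = C*(-6 + C)
V(-22, -22)*h(((-2)**2 + 4) + 2) = -27*(((-2)**2 + 4) + 2)*(-6 + (((-2)**2 + 4) + 2))/5 = -27*((4 + 4) + 2)*(-6 + ((4 + 4) + 2))/5 = -27*(8 + 2)*(-6 + (8 + 2))/5 = -54*(-6 + 10) = -54*4 = -27/5*40 = -216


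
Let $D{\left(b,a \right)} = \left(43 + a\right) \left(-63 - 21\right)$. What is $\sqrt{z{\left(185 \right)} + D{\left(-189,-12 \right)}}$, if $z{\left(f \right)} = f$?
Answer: $i \sqrt{2419} \approx 49.183 i$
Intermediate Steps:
$D{\left(b,a \right)} = -3612 - 84 a$ ($D{\left(b,a \right)} = \left(43 + a\right) \left(-84\right) = -3612 - 84 a$)
$\sqrt{z{\left(185 \right)} + D{\left(-189,-12 \right)}} = \sqrt{185 - 2604} = \sqrt{-2419} = i \sqrt{2419}$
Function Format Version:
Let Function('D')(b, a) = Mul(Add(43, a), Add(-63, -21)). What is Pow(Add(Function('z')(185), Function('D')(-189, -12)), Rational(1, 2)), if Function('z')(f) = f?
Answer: Mul(I, Pow(2419, Rational(1, 2))) ≈ Mul(49.183, I)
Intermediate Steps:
Function('D')(b, a) = Add(-3612, Mul(-84, a)) (Function('D')(b, a) = Mul(Add(43, a), -84) = Add(-3612, Mul(-84, a)))
Pow(Add(Function('z')(185), Function('D')(-189, -12)), Rational(1, 2)) = Pow(Add(185, Add(-3612, Mul(-84, -12))), Rational(1, 2)) = Pow(Add(185, Add(-3612, 1008)), Rational(1, 2)) = Pow(Add(185, -2604), Rational(1, 2)) = Pow(-2419, Rational(1, 2)) = Mul(I, Pow(2419, Rational(1, 2)))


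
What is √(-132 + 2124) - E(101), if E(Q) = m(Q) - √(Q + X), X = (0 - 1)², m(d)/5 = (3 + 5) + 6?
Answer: -70 + √102 + 2*√498 ≈ -15.269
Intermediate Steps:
m(d) = 70 (m(d) = 5*((3 + 5) + 6) = 5*(8 + 6) = 5*14 = 70)
X = 1 (X = (-1)² = 1)
E(Q) = 70 - √(1 + Q) (E(Q) = 70 - √(Q + 1) = 70 - √(1 + Q))
√(-132 + 2124) - E(101) = √(-132 + 2124) - (70 - √(1 + 101)) = √1992 - (70 - √102) = 2*√498 + (-70 + √102) = -70 + √102 + 2*√498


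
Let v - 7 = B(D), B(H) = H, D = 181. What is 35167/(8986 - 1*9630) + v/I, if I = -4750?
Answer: -3634007/66500 ≈ -54.647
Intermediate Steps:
v = 188 (v = 7 + 181 = 188)
35167/(8986 - 1*9630) + v/I = 35167/(8986 - 1*9630) + 188/(-4750) = 35167/(8986 - 9630) + 188*(-1/4750) = 35167/(-644) - 94/2375 = 35167*(-1/644) - 94/2375 = -1529/28 - 94/2375 = -3634007/66500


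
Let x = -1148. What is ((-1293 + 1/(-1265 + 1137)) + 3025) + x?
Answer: 74751/128 ≈ 583.99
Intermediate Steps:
((-1293 + 1/(-1265 + 1137)) + 3025) + x = ((-1293 + 1/(-1265 + 1137)) + 3025) - 1148 = ((-1293 + 1/(-128)) + 3025) - 1148 = ((-1293 - 1/128) + 3025) - 1148 = (-165505/128 + 3025) - 1148 = 221695/128 - 1148 = 74751/128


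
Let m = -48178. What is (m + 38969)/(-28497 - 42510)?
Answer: 9209/71007 ≈ 0.12969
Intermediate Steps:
(m + 38969)/(-28497 - 42510) = (-48178 + 38969)/(-28497 - 42510) = -9209/(-71007) = -9209*(-1/71007) = 9209/71007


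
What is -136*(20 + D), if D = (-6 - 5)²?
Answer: -19176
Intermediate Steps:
D = 121 (D = (-11)² = 121)
-136*(20 + D) = -136*(20 + 121) = -136*141 = -19176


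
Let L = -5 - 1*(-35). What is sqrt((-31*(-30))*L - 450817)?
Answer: I*sqrt(422917) ≈ 650.32*I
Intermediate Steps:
L = 30 (L = -5 + 35 = 30)
sqrt((-31*(-30))*L - 450817) = sqrt(-31*(-30)*30 - 450817) = sqrt(930*30 - 450817) = sqrt(27900 - 450817) = sqrt(-422917) = I*sqrt(422917)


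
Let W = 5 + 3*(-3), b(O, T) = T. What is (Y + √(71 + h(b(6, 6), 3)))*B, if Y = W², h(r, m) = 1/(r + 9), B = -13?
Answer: -208 - 13*√15990/15 ≈ -317.59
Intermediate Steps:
h(r, m) = 1/(9 + r)
W = -4 (W = 5 - 9 = -4)
Y = 16 (Y = (-4)² = 16)
(Y + √(71 + h(b(6, 6), 3)))*B = (16 + √(71 + 1/(9 + 6)))*(-13) = (16 + √(71 + 1/15))*(-13) = (16 + √(1066/15))*(-13) = (16 + √15990/15)*(-13) = -208 - 13*√15990/15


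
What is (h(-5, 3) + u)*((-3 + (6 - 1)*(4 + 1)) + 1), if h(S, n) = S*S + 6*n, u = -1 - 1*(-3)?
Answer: 1035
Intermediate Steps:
u = 2 (u = -1 + 3 = 2)
h(S, n) = S² + 6*n
(h(-5, 3) + u)*((-3 + (6 - 1)*(4 + 1)) + 1) = (((-5)² + 6*3) + 2)*((-3 + (6 - 1)*(4 + 1)) + 1) = ((25 + 18) + 2)*((-3 + 5*5) + 1) = (43 + 2)*((-3 + 25) + 1) = 45*(22 + 1) = 45*23 = 1035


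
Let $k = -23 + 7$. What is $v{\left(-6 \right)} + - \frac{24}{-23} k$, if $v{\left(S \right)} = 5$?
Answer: $- \frac{269}{23} \approx -11.696$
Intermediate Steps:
$k = -16$
$v{\left(-6 \right)} + - \frac{24}{-23} k = 5 + - \frac{24}{-23} \left(-16\right) = 5 + \left(-24\right) \left(- \frac{1}{23}\right) \left(-16\right) = 5 + \frac{24}{23} \left(-16\right) = 5 - \frac{384}{23} = - \frac{269}{23}$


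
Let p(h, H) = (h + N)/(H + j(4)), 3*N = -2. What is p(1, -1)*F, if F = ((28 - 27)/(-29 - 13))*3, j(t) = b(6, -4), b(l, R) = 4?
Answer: -1/126 ≈ -0.0079365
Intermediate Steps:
N = -⅔ (N = (⅓)*(-2) = -⅔ ≈ -0.66667)
j(t) = 4
p(h, H) = (-⅔ + h)/(4 + H) (p(h, H) = (h - ⅔)/(H + 4) = (-⅔ + h)/(4 + H))
F = -1/14 (F = (1/(-42))*3 = (1*(-1/42))*3 = -1/42*3 = -1/14 ≈ -0.071429)
p(1, -1)*F = ((-⅔ + 1)/(4 - 1))*(-1/14) = ((⅓)/3)*(-1/14) = ((⅓)*(⅓))*(-1/14) = (⅑)*(-1/14) = -1/126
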